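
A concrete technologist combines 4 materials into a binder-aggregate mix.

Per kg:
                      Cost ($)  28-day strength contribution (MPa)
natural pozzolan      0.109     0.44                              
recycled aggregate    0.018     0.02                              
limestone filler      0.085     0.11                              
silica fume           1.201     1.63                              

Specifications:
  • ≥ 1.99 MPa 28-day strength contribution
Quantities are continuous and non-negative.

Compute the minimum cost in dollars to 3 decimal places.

$0.493

This is a linear program. Let x1 = kg of natural pozzolan, x2 = kg of recycled aggregate, x3 = kg of limestone filler, x4 = kg of silica fume.
min 0.109x1 + 0.018x2 + 0.085x3 + 1.201x4 s.t.:
  0.44x1 + 0.02x2 + 0.11x3 + 1.63x4 ≥ 1.99   (28-day strength contribution)
  x1, x2, x3, x4 ≥ 0.
The cheapest feasible vertex uses only natural pozzolan; recycled aggregate, limestone filler, silica fume are not used. There the 28-day strength contribution constraint is tight.
Optimal quantities: natural pozzolan = 4.523 kg.
Objective = 0.109·4.523 = 0.49301.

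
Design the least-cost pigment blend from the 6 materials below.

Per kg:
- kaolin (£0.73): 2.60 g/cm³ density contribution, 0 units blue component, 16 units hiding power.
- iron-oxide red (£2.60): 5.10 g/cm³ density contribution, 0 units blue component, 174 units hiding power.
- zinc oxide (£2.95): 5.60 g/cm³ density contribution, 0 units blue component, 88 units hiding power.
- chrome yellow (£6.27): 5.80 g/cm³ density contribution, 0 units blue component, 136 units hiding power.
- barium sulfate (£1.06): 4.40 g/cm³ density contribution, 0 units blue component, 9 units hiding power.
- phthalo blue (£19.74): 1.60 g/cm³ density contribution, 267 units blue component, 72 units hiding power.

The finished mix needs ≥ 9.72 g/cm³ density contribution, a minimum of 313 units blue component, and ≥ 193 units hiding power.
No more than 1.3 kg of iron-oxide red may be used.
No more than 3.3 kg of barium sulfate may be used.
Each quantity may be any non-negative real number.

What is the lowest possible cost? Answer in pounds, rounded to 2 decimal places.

Set it up as a linear program. Let x1 = kg of kaolin, x2 = kg of iron-oxide red, x3 = kg of zinc oxide, x4 = kg of chrome yellow, x5 = kg of barium sulfate, x6 = kg of phthalo blue.
min 0.73x1 + 2.6x2 + 2.95x3 + 6.27x4 + 1.06x5 + 19.74x6 subject to:
  2.6x1 + 5.1x2 + 5.6x3 + 5.8x4 + 4.4x5 + 1.6x6 ≥ 9.72   (density contribution)
  267x6 ≥ 313   (blue component)
  16x1 + 174x2 + 88x3 + 136x4 + 9x5 + 72x6 ≥ 193   (hiding power)
  x2 ≤ 1.3
  x5 ≤ 3.3
  x1, x2, x3, x4, x5, x6 ≥ 0.
The optimal basis is {iron-oxide red, barium sulfate, phthalo blue}; kaolin, zinc oxide, chrome yellow drop out. There the density contribution, blue component, hiding power constraints are tight.
Optimal quantities: iron-oxide red = 0.56582 kg, barium sulfate = 1.127 kg, phthalo blue = 1.1723 kg.
Cost = 2.6·0.56582 + 1.06·1.127 + 19.74·1.1723 = 25.8070.

£25.81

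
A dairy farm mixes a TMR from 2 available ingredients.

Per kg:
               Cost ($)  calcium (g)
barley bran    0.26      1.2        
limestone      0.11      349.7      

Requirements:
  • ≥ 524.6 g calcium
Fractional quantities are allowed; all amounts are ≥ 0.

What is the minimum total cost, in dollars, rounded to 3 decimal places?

Let x1 = kg of barley bran, x2 = kg of limestone.
Minimize 0.26x1 + 0.11x2 subject to:
  1.2x1 + 349.7x2 ≥ 524.6   (calcium)
  x1, x2 ≥ 0.
The cheapest feasible vertex uses only limestone; barley bran is not used. Binding constraint: calcium.
Optimal quantities: limestone = 1.5 kg.
Cost = 0.11·1.5 = 0.16500.

$0.165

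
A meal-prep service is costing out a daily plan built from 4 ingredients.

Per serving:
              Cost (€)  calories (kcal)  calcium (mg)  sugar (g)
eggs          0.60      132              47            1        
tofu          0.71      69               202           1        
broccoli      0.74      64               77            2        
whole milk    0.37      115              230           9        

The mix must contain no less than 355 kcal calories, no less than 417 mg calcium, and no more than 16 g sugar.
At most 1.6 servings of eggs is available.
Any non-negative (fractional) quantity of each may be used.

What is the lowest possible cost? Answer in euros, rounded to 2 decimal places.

€1.36

Set it up as a linear program. Let x1 = servings of eggs, x2 = servings of tofu, x3 = servings of broccoli, x4 = servings of whole milk.
Minimize 0.6x1 + 0.71x2 + 0.74x3 + 0.37x4 subject to:
  132x1 + 69x2 + 64x3 + 115x4 ≥ 355   (calories)
  47x1 + 202x2 + 77x3 + 230x4 ≥ 417   (calcium)
  1x1 + 1x2 + 2x3 + 9x4 ≤ 16   (sugar)
  x1 ≤ 1.6
  x1, x2, x3, x4 ≥ 0.
The optimal basis is {eggs, whole milk}; tofu, broccoli drop out. The calories and sugar requirements are met with equality.
Solving gives x1 = 1.263, x4 = 1.637.
Hence cost = 0.6·1.263 + 0.37·1.637 = €1.3635.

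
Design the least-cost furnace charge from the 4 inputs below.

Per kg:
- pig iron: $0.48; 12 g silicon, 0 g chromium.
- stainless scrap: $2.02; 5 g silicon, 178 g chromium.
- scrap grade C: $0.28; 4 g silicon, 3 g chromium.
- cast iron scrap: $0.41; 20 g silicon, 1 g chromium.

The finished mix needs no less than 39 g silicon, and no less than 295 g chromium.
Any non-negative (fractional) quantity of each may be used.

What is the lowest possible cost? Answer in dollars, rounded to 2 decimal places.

Let x1 = kg of pig iron, x2 = kg of stainless scrap, x3 = kg of scrap grade C, x4 = kg of cast iron scrap.
Minimise 0.48x1 + 2.02x2 + 0.28x3 + 0.41x4 subject to:
  12x1 + 5x2 + 4x3 + 20x4 ≥ 39   (silicon)
  178x2 + 3x3 + 1x4 ≥ 295   (chromium)
  x1, x2, x3, x4 ≥ 0.
At the optimum only stainless scrap, cast iron scrap are positive (pig iron, scrap grade C = 0). The silicon and chromium requirements are met with equality.
So stainless scrap = 1.649 kg, cast iron scrap = 1.538 kg.
Cost = 2.02·1.649 + 0.41·1.538 = 3.9616.

$3.96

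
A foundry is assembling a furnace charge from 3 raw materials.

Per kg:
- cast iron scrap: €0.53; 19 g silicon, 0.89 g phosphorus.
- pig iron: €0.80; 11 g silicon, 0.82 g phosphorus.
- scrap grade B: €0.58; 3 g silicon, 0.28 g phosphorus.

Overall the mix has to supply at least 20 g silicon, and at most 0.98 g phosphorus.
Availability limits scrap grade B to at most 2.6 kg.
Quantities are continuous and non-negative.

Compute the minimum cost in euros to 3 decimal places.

Set it up as a linear program. Let x1 = kg of cast iron scrap, x2 = kg of pig iron, x3 = kg of scrap grade B.
min 0.53x1 + 0.8x2 + 0.58x3 with:
  19x1 + 11x2 + 3x3 ≥ 20   (silicon)
  0.89x1 + 0.82x2 + 0.28x3 ≤ 0.98   (phosphorus)
  x3 ≤ 2.6
  x1, x2, x3 ≥ 0.
The optimal basis is {cast iron scrap}; pig iron, scrap grade B drop out. Binding constraint: silicon.
Optimal quantities: cast iron scrap = 1.053 kg.
Objective = 0.53·1.053 = 0.55809.

€0.558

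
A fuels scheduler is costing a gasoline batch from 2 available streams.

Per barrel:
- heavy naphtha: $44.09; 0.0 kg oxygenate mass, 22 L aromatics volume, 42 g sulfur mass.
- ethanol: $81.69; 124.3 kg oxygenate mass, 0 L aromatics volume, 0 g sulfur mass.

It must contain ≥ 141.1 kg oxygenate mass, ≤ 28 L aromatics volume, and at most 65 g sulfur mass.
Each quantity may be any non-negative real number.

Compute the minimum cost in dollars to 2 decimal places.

$92.73

Let x1 = barrels of heavy naphtha, x2 = barrels of ethanol.
min 44.09x1 + 81.69x2 with:
  124.3x2 ≥ 141.1   (oxygenate mass)
  22x1 ≤ 28   (aromatics volume)
  42x1 ≤ 65   (sulfur mass)
  x1, x2 ≥ 0.
The cheapest feasible vertex uses only ethanol; heavy naphtha is not used. There the oxygenate mass constraint is tight.
That vertex is x2 = 1.1352.
Objective = 81.69·1.1352 = 92.7345.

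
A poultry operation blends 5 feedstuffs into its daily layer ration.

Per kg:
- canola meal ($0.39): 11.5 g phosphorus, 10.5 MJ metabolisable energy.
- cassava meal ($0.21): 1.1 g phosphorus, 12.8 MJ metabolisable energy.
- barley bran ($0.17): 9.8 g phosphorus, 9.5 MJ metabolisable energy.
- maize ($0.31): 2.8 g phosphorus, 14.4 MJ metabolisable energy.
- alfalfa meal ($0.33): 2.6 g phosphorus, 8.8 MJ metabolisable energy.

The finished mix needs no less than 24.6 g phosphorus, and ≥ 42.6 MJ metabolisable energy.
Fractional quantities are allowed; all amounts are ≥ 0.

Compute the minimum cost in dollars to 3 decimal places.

Set it up as a linear program. Let x1 = kg of canola meal, x2 = kg of cassava meal, x3 = kg of barley bran, x4 = kg of maize, x5 = kg of alfalfa meal.
Minimise 0.39x1 + 0.21x2 + 0.17x3 + 0.31x4 + 0.33x5 subject to:
  11.5x1 + 1.1x2 + 9.8x3 + 2.8x4 + 2.6x5 ≥ 24.6   (phosphorus)
  10.5x1 + 12.8x2 + 9.5x3 + 14.4x4 + 8.8x5 ≥ 42.6   (metabolisable energy)
  x1, x2, x3, x4, x5 ≥ 0.
The minimum-cost mix takes nothing from canola meal, maize, alfalfa meal — only cassava meal, barley bran. The phosphorus and metabolisable energy requirements are met with equality.
Optimal quantities: cassava meal = 1.598 kg, barley bran = 2.331 kg.
Hence cost = 0.21·1.598 + 0.17·2.331 = $0.73185.

$0.732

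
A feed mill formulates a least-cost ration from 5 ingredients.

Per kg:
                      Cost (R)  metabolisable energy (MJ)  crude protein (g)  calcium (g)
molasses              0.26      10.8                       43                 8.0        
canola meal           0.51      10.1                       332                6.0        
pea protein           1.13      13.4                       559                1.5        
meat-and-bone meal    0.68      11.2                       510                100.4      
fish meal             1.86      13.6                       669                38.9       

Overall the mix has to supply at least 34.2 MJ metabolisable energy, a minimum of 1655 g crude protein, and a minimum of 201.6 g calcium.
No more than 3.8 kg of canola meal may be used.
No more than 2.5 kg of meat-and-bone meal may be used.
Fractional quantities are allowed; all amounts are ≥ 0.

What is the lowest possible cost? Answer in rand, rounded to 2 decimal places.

Let x1 = kg of molasses, x2 = kg of canola meal, x3 = kg of pea protein, x4 = kg of meat-and-bone meal, x5 = kg of fish meal.
min 0.26x1 + 0.51x2 + 1.13x3 + 0.68x4 + 1.86x5 s.t.:
  10.8x1 + 10.1x2 + 13.4x3 + 11.2x4 + 13.6x5 ≥ 34.2   (metabolisable energy)
  43x1 + 332x2 + 559x3 + 510x4 + 669x5 ≥ 1655   (crude protein)
  8x1 + 6x2 + 1.5x3 + 100.4x4 + 38.9x5 ≥ 201.6   (calcium)
  x2 ≤ 3.8
  x4 ≤ 2.5
  x1, x2, x3, x4, x5 ≥ 0.
At the optimum only canola meal, meat-and-bone meal are positive (molasses, pea protein, fish meal = 0). Binding constraints: crude protein and the meat-and-bone meal cap.
Solving gives x2 = 1.145, x4 = 2.5.
Objective = 0.51·1.145 + 0.68·2.5 = 2.2840.

R2.28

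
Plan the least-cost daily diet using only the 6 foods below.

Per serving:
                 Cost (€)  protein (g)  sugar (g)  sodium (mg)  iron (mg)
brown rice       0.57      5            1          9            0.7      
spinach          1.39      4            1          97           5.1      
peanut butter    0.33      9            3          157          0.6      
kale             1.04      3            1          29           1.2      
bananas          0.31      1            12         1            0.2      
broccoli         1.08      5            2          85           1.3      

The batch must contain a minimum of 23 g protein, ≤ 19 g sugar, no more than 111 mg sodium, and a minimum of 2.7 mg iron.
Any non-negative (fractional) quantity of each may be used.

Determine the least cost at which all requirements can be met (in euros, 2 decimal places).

Let x1 = servings of brown rice, x2 = servings of spinach, x3 = servings of peanut butter, x4 = servings of kale, x5 = servings of bananas, x6 = servings of broccoli.
Minimize 0.57x1 + 1.39x2 + 0.33x3 + 1.04x4 + 0.31x5 + 1.08x6 subject to:
  5x1 + 4x2 + 9x3 + 3x4 + 1x5 + 5x6 ≥ 23   (protein)
  1x1 + 1x2 + 3x3 + 1x4 + 12x5 + 2x6 ≤ 19   (sugar)
  9x1 + 97x2 + 157x3 + 29x4 + 1x5 + 85x6 ≤ 111   (sodium)
  0.7x1 + 5.1x2 + 0.6x3 + 1.2x4 + 0.2x5 + 1.3x6 ≥ 2.7   (iron)
  x1, x2, x3, x4, x5, x6 ≥ 0.
The optimal basis is {brown rice, peanut butter}; spinach, kale, bananas, broccoli drop out. There the protein and sodium constraints are tight.
That vertex is x1 = 3.71, x3 = 0.4943.
Hence cost = 0.57·3.71 + 0.33·0.4943 = €2.2778.

€2.28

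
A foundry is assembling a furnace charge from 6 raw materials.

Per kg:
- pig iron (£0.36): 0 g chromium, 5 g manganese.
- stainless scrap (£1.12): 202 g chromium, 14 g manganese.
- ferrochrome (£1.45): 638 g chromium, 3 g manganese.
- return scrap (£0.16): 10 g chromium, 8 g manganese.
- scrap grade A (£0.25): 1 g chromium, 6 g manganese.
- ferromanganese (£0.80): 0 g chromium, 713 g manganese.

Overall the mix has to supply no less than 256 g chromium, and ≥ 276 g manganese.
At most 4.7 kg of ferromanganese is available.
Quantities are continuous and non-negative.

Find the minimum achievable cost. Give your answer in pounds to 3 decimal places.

£0.890

Set it up as a linear program. Let x1 = kg of pig iron, x2 = kg of stainless scrap, x3 = kg of ferrochrome, x4 = kg of return scrap, x5 = kg of scrap grade A, x6 = kg of ferromanganese.
min 0.36x1 + 1.12x2 + 1.45x3 + 0.16x4 + 0.25x5 + 0.8x6 subject to:
  202x2 + 638x3 + 10x4 + 1x5 ≥ 256   (chromium)
  5x1 + 14x2 + 3x3 + 8x4 + 6x5 + 713x6 ≥ 276   (manganese)
  x6 ≤ 4.7
  x1, x2, x3, x4, x5, x6 ≥ 0.
The optimal basis is {ferrochrome, ferromanganese}; pig iron, stainless scrap, return scrap, scrap grade A drop out. Binding constraints: chromium and manganese.
So ferrochrome = 0.4013 kg, ferromanganese = 0.3854 kg.
Total cost: 1.45·0.4013 + 0.8·0.3854 = 0.89021.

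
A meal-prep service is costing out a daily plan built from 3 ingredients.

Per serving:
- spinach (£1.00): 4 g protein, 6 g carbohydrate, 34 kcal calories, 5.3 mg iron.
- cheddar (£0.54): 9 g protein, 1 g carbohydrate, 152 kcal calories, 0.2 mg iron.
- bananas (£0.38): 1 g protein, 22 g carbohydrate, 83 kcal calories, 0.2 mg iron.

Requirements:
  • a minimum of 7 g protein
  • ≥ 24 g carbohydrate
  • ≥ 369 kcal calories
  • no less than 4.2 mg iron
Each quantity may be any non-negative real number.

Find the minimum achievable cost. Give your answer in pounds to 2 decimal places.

Let x1 = servings of spinach, x2 = servings of cheddar, x3 = servings of bananas.
Minimise 1x1 + 0.54x2 + 0.38x3 s.t.:
  4x1 + 9x2 + 1x3 ≥ 7   (protein)
  6x1 + 1x2 + 22x3 ≥ 24   (carbohydrate)
  34x1 + 152x2 + 83x3 ≥ 369   (calories)
  5.3x1 + 0.2x2 + 0.2x3 ≥ 4.2   (iron)
  x1, x2, x3 ≥ 0.
All 3 inputs are positive at the optimum. The carbohydrate, calories, iron requirements are met with equality.
Solving gives x1 = 0.6927, x2 = 1.825, x3 = 0.819.
Total cost: 1·0.6927 + 0.54·1.825 + 0.38·0.819 = 1.9894.

£1.99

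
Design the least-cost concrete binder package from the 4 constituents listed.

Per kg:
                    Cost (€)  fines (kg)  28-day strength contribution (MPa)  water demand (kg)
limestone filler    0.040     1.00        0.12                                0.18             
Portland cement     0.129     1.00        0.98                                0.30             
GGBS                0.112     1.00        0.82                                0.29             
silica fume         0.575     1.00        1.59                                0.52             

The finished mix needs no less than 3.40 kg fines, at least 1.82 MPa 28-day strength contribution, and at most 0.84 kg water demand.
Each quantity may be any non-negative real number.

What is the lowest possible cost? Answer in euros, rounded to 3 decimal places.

Let x1 = kg of limestone filler, x2 = kg of Portland cement, x3 = kg of GGBS, x4 = kg of silica fume.
Minimize 0.04x1 + 0.129x2 + 0.112x3 + 0.575x4 subject to:
  1x1 + 1x2 + 1x3 + 1x4 ≥ 3.4   (fines)
  0.12x1 + 0.98x2 + 0.82x3 + 1.59x4 ≥ 1.82   (28-day strength contribution)
  0.18x1 + 0.3x2 + 0.29x3 + 0.52x4 ≤ 0.84   (water demand)
  x1, x2, x3, x4 ≥ 0.
The minimum-cost mix takes nothing from Portland cement, silica fume — only limestone filler, GGBS. There the fines and 28-day strength contribution constraints are tight.
That vertex is x1 = 1.383, x3 = 2.017.
Cost = 0.04·1.383 + 0.112·2.017 = 0.28122.

€0.281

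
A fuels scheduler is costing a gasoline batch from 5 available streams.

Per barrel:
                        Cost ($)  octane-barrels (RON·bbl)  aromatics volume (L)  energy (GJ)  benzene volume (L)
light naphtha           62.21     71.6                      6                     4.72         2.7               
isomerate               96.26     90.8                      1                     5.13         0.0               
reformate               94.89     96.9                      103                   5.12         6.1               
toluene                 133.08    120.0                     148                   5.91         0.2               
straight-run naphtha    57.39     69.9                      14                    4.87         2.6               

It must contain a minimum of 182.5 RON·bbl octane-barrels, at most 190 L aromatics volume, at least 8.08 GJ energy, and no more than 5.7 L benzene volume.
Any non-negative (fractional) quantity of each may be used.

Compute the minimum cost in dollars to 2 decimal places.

This is a linear program. Let x1 = barrels of light naphtha, x2 = barrels of isomerate, x3 = barrels of reformate, x4 = barrels of toluene, x5 = barrels of straight-run naphtha.
min 62.21x1 + 96.26x2 + 94.89x3 + 133.08x4 + 57.39x5 subject to:
  71.6x1 + 90.8x2 + 96.9x3 + 120x4 + 69.9x5 ≥ 182.5   (octane-barrels)
  6x1 + 1x2 + 103x3 + 148x4 + 14x5 ≤ 190   (aromatics volume)
  4.72x1 + 5.13x2 + 5.12x3 + 5.91x4 + 4.87x5 ≥ 8.08   (energy)
  2.7x1 + 6.1x3 + 0.2x4 + 2.6x5 ≤ 5.7   (benzene volume)
  x1, x2, x3, x4, x5 ≥ 0.
At the optimum only isomerate, straight-run naphtha are positive (light naphtha, reformate, toluene = 0). Binding constraints: octane-barrels and benzene volume.
Optimal quantities: isomerate = 0.32222 barrels, straight-run naphtha = 2.1923 barrels.
Total cost: 96.26·0.32222 + 57.39·2.1923 = 156.8330.

$156.83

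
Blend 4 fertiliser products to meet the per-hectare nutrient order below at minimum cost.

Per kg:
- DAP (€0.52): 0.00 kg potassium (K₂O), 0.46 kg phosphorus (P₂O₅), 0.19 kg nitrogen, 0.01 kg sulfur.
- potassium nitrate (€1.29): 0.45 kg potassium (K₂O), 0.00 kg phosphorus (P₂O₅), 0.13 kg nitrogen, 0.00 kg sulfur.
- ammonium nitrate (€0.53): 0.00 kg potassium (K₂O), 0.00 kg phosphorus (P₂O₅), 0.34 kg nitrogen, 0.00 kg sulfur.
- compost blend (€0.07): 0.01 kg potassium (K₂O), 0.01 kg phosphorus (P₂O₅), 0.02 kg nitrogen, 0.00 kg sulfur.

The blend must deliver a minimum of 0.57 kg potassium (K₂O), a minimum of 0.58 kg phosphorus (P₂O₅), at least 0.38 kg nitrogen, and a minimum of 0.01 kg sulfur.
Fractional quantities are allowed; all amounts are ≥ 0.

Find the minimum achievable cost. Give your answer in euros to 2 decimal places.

€2.29

This is a linear program. Let x1 = kg of DAP, x2 = kg of potassium nitrate, x3 = kg of ammonium nitrate, x4 = kg of compost blend.
Minimise 0.52x1 + 1.29x2 + 0.53x3 + 0.07x4 subject to:
  0.45x2 + 0.01x4 ≥ 0.57   (potassium (K₂O))
  0.46x1 + 0.01x4 ≥ 0.58   (phosphorus (P₂O₅))
  0.19x1 + 0.13x2 + 0.34x3 + 0.02x4 ≥ 0.38   (nitrogen)
  0.01x1 ≥ 0.01   (sulfur)
  x1, x2, x3, x4 ≥ 0.
The minimum-cost mix takes nothing from ammonium nitrate, compost blend — only DAP, potassium nitrate. The potassium (K₂O) and phosphorus (P₂O₅) requirements are met with equality.
That vertex is x1 = 1.261, x2 = 1.267.
Objective = 0.52·1.261 + 1.29·1.267 = 2.2902.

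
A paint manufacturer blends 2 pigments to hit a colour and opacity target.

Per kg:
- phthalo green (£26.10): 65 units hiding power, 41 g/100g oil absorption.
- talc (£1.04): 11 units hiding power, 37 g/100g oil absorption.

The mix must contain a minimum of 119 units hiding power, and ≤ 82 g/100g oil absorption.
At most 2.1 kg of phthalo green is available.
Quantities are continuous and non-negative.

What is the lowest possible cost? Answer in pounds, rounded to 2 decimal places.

£47.00

Let x1 = kg of phthalo green, x2 = kg of talc.
min 26.1x1 + 1.04x2 subject to:
  65x1 + 11x2 ≥ 119   (hiding power)
  41x1 + 37x2 ≤ 82   (oil absorption)
  x1 ≤ 2.1
  x1, x2 ≥ 0.
Both inputs are positive at the optimum. Binding constraints: hiding power and oil absorption.
That vertex is x1 = 1.7917, x2 = 0.23081.
Cost = 26.1·1.7917 + 1.04·0.23081 = 47.0034.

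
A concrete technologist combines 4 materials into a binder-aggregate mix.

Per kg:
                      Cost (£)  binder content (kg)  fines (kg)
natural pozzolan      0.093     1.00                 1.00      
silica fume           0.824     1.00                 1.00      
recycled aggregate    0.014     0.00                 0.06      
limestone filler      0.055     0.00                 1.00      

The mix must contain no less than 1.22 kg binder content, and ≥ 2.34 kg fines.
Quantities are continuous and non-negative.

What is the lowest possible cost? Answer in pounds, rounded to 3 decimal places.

£0.175

Set it up as a linear program. Let x1 = kg of natural pozzolan, x2 = kg of silica fume, x3 = kg of recycled aggregate, x4 = kg of limestone filler.
min 0.093x1 + 0.824x2 + 0.014x3 + 0.055x4 subject to:
  1x1 + 1x2 ≥ 1.22   (binder content)
  1x1 + 1x2 + 0.06x3 + 1x4 ≥ 2.34   (fines)
  x1, x2, x3, x4 ≥ 0.
At the optimum only natural pozzolan, limestone filler are positive (silica fume, recycled aggregate = 0). There the binder content and fines constraints are tight.
That vertex is x1 = 1.22, x4 = 1.12.
Cost = 0.093·1.22 + 0.055·1.12 = 0.17506.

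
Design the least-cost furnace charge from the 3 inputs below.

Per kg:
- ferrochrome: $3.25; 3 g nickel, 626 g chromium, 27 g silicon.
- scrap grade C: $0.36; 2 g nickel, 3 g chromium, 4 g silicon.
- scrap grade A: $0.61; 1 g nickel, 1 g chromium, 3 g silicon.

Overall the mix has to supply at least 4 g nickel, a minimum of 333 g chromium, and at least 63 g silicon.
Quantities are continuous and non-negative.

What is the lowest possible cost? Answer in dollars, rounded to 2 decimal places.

Let x1 = kg of ferrochrome, x2 = kg of scrap grade C, x3 = kg of scrap grade A.
Minimize 3.25x1 + 0.36x2 + 0.61x3 with:
  3x1 + 2x2 + 1x3 ≥ 4   (nickel)
  626x1 + 3x2 + 1x3 ≥ 333   (chromium)
  27x1 + 4x2 + 3x3 ≥ 63   (silicon)
  x1, x2, x3 ≥ 0.
The minimum-cost mix takes nothing from scrap grade A — only ferrochrome, scrap grade C. The chromium and silicon requirements are met with equality.
So ferrochrome = 0.4717 kg, scrap grade C = 12.57 kg.
Hence cost = 3.25·0.4717 + 0.36·12.57 = $6.0582.

$6.06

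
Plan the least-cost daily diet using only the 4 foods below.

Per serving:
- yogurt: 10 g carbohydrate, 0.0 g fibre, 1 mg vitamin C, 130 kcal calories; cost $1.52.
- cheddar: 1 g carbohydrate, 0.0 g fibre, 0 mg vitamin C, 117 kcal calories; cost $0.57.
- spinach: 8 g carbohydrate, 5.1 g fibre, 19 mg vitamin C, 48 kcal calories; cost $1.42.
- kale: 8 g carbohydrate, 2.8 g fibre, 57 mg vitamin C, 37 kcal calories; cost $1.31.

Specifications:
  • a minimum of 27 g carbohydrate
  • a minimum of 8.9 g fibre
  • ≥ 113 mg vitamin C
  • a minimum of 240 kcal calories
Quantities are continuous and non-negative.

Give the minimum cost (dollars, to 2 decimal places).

$4.62

Set it up as a linear program. Let x1 = servings of yogurt, x2 = servings of cheddar, x3 = servings of spinach, x4 = servings of kale.
Minimize 1.52x1 + 0.57x2 + 1.42x3 + 1.31x4 with:
  10x1 + 1x2 + 8x3 + 8x4 ≥ 27   (carbohydrate)
  5.1x3 + 2.8x4 ≥ 8.9   (fibre)
  1x1 + 19x3 + 57x4 ≥ 113   (vitamin C)
  130x1 + 117x2 + 48x3 + 37x4 ≥ 240   (calories)
  x1, x2, x3, x4 ≥ 0.
The optimal mix uses every input. The carbohydrate, fibre, vitamin C, calories requirements are met with equality.
So yogurt = 0.6438 servings, cheddar = 0.4652 servings, spinach = 0.8114 servings, kale = 1.701 servings.
Cost = 1.52·0.6438 + 0.57·0.4652 + 1.42·0.8114 + 1.31·1.701 = 4.6242.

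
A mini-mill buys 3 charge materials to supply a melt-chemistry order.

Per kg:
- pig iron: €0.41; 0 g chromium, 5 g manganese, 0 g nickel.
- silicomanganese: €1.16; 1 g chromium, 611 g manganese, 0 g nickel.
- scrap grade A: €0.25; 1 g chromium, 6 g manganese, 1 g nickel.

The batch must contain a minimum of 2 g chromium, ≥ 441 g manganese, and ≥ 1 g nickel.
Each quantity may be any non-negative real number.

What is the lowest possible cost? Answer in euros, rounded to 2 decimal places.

Set it up as a linear program. Let x1 = kg of pig iron, x2 = kg of silicomanganese, x3 = kg of scrap grade A.
Minimise 0.41x1 + 1.16x2 + 0.25x3 s.t.:
  1x2 + 1x3 ≥ 2   (chromium)
  5x1 + 611x2 + 6x3 ≥ 441   (manganese)
  1x3 ≥ 1   (nickel)
  x1, x2, x3 ≥ 0.
At the optimum only silicomanganese, scrap grade A are positive (pig iron = 0). Binding constraints: chromium and manganese.
That vertex is x2 = 0.7091, x3 = 1.291.
Total cost: 1.16·0.7091 + 0.25·1.291 = 1.1453.

€1.15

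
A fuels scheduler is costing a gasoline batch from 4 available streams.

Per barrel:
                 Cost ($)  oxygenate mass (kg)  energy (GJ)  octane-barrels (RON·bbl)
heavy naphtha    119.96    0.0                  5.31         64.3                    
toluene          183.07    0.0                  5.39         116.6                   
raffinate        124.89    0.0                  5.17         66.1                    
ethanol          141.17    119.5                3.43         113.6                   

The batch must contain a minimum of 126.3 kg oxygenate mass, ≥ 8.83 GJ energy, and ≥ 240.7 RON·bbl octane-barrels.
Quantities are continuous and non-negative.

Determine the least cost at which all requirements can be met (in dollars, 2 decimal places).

Set it up as a linear program. Let x1 = barrels of heavy naphtha, x2 = barrels of toluene, x3 = barrels of raffinate, x4 = barrels of ethanol.
Minimise 119.96x1 + 183.07x2 + 124.89x3 + 141.17x4 with:
  119.5x4 ≥ 126.3   (oxygenate mass)
  5.31x1 + 5.39x2 + 5.17x3 + 3.43x4 ≥ 8.83   (energy)
  64.3x1 + 116.6x2 + 66.1x3 + 113.6x4 ≥ 240.7   (octane-barrels)
  x1, x2, x3, x4 ≥ 0.
The minimum-cost mix takes nothing from toluene, raffinate — only heavy naphtha, ethanol. The energy and octane-barrels requirements are met with equality.
Optimal quantities: heavy naphtha = 0.46382 barrels, ethanol = 1.8563 barrels.
Objective = 119.96·0.46382 + 141.17·1.8563 = 317.6937.

$317.69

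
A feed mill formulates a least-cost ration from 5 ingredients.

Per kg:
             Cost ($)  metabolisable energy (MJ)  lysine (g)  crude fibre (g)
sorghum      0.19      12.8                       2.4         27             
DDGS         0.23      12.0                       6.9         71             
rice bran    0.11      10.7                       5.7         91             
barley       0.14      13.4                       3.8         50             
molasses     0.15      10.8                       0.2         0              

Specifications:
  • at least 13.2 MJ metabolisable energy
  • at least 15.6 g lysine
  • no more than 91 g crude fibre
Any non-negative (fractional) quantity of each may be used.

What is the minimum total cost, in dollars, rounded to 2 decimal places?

Treat it as an LP. Let x1 = kg of sorghum, x2 = kg of DDGS, x3 = kg of rice bran, x4 = kg of barley, x5 = kg of molasses.
Minimize 0.19x1 + 0.23x2 + 0.11x3 + 0.14x4 + 0.15x5 s.t.:
  12.8x1 + 12x2 + 10.7x3 + 13.4x4 + 10.8x5 ≥ 13.2   (metabolisable energy)
  2.4x1 + 6.9x2 + 5.7x3 + 3.8x4 + 0.2x5 ≥ 15.6   (lysine)
  27x1 + 71x2 + 91x3 + 50x4 ≤ 91   (crude fibre)
  x1, x2, x3, x4, x5 ≥ 0.
At the optimum only DDGS, molasses are positive (sorghum, rice bran, barley = 0). Binding constraints: lysine and crude fibre.
So DDGS = 1.282 kg, molasses = 33.78 kg.
Hence cost = 0.23·1.282 + 0.15·33.78 = $5.3619.

$5.36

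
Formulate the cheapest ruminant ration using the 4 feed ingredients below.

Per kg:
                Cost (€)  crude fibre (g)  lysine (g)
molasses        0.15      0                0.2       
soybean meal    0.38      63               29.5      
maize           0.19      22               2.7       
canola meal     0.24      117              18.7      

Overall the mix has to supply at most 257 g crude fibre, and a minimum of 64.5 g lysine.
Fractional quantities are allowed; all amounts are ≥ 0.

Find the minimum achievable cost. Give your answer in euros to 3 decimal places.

Treat it as an LP. Let x1 = kg of molasses, x2 = kg of soybean meal, x3 = kg of maize, x4 = kg of canola meal.
min 0.15x1 + 0.38x2 + 0.19x3 + 0.24x4 with:
  63x2 + 22x3 + 117x4 ≤ 257   (crude fibre)
  0.2x1 + 29.5x2 + 2.7x3 + 18.7x4 ≥ 64.5   (lysine)
  x1, x2, x3, x4 ≥ 0.
The cheapest feasible vertex uses only soybean meal, canola meal; molasses, maize are not used. Binding constraints: crude fibre and lysine.
Optimal quantities: soybean meal = 1.2055 kg, canola meal = 1.5475 kg.
Objective = 0.38·1.2055 + 0.24·1.5475 = 0.82949.

€0.829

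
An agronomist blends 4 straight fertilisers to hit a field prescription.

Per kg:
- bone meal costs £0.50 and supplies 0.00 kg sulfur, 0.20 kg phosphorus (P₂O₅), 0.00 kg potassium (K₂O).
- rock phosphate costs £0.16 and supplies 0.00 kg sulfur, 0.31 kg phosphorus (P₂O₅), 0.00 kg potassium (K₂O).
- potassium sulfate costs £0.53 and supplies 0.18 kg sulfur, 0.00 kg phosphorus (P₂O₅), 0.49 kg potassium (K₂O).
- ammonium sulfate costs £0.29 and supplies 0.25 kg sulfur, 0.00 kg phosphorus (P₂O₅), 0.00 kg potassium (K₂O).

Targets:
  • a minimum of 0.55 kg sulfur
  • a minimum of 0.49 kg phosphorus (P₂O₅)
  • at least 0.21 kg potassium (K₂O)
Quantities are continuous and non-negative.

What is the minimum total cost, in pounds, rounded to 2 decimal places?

This is a linear program. Let x1 = kg of bone meal, x2 = kg of rock phosphate, x3 = kg of potassium sulfate, x4 = kg of ammonium sulfate.
Minimize 0.5x1 + 0.16x2 + 0.53x3 + 0.29x4 subject to:
  0.18x3 + 0.25x4 ≥ 0.55   (sulfur)
  0.2x1 + 0.31x2 ≥ 0.49   (phosphorus (P₂O₅))
  0.49x3 ≥ 0.21   (potassium (K₂O))
  x1, x2, x3, x4 ≥ 0.
The cheapest feasible vertex uses only rock phosphate, potassium sulfate, ammonium sulfate; bone meal is not used. Binding constraints: sulfur, phosphorus (P₂O₅), potassium (K₂O).
That vertex is x2 = 1.581, x3 = 0.4286, x4 = 1.891.
Total cost: 0.16·1.581 + 0.53·0.4286 + 0.29·1.891 = 1.0285.

£1.03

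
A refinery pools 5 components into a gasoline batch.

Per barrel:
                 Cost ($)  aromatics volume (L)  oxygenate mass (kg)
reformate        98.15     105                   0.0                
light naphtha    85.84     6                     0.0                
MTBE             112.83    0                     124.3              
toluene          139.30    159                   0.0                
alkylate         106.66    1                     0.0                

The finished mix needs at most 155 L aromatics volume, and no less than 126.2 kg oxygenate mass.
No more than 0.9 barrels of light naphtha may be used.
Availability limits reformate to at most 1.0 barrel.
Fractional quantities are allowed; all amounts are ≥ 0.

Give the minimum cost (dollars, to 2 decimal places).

Treat it as an LP. Let x1 = barrels of reformate, x2 = barrels of light naphtha, x3 = barrels of MTBE, x4 = barrels of toluene, x5 = barrels of alkylate.
min 98.15x1 + 85.84x2 + 112.83x3 + 139.3x4 + 106.66x5 subject to:
  105x1 + 6x2 + 159x4 + 1x5 ≤ 155   (aromatics volume)
  124.3x3 ≥ 126.2   (oxygenate mass)
  x2 ≤ 0.9
  x1 ≤ 1
  x1, x2, x3, x4, x5 ≥ 0.
The cheapest feasible vertex uses only MTBE; reformate, light naphtha, toluene, alkylate are not used. There the oxygenate mass constraint is tight.
Solving gives x3 = 1.015286.
Hence cost = 112.83·1.015286 = $114.5547.

$114.55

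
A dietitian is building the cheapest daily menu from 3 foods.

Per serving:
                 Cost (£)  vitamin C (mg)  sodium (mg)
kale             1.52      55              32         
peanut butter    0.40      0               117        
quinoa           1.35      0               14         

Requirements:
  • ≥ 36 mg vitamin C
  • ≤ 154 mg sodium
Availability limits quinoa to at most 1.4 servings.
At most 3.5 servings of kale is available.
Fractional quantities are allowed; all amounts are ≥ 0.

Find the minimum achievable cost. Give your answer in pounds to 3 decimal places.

This is a linear program. Let x1 = servings of kale, x2 = servings of peanut butter, x3 = servings of quinoa.
min 1.52x1 + 0.4x2 + 1.35x3 with:
  55x1 ≥ 36   (vitamin C)
  32x1 + 117x2 + 14x3 ≤ 154   (sodium)
  x3 ≤ 1.4
  x1 ≤ 3.5
  x1, x2, x3 ≥ 0.
At the optimum only kale is positive (peanut butter, quinoa = 0). There the vitamin C constraint is tight.
So kale = 0.6545 servings.
Hence cost = 1.52·0.6545 = £0.99484.

£0.995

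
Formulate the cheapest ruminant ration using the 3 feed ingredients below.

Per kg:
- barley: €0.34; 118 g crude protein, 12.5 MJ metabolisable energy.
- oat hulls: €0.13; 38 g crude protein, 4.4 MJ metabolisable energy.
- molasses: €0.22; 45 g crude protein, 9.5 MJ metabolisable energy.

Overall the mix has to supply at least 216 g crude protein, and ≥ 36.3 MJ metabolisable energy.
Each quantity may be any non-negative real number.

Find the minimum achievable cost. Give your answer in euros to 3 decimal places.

€0.878

Let x1 = kg of barley, x2 = kg of oat hulls, x3 = kg of molasses.
Minimise 0.34x1 + 0.13x2 + 0.22x3 subject to:
  118x1 + 38x2 + 45x3 ≥ 216   (crude protein)
  12.5x1 + 4.4x2 + 9.5x3 ≥ 36.3   (metabolisable energy)
  x1, x2, x3 ≥ 0.
The minimum-cost mix takes nothing from oat hulls — only barley, molasses. The crude protein and metabolisable energy requirements are met with equality.
Optimal quantities: barley = 0.7493 kg, molasses = 2.835 kg.
Total cost: 0.34·0.7493 + 0.22·2.835 = 0.87846.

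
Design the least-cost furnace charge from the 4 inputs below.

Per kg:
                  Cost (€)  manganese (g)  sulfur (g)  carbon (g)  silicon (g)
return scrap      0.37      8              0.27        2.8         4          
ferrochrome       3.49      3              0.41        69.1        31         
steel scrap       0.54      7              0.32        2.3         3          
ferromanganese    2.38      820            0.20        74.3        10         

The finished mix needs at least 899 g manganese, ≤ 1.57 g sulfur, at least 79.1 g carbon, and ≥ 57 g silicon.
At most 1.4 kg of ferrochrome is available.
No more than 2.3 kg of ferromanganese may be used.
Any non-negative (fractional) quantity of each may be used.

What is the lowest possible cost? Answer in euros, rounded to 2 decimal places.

€7.47

Treat it as an LP. Let x1 = kg of return scrap, x2 = kg of ferrochrome, x3 = kg of steel scrap, x4 = kg of ferromanganese.
Minimise 0.37x1 + 3.49x2 + 0.54x3 + 2.38x4 subject to:
  8x1 + 3x2 + 7x3 + 820x4 ≥ 899   (manganese)
  0.27x1 + 0.41x2 + 0.32x3 + 0.2x4 ≤ 1.57   (sulfur)
  2.8x1 + 69.1x2 + 2.3x3 + 74.3x4 ≥ 79.1   (carbon)
  4x1 + 31x2 + 3x3 + 10x4 ≥ 57   (silicon)
  x2 ≤ 1.4
  x4 ≤ 2.3
  x1, x2, x3, x4 ≥ 0.
At the optimum only return scrap, ferrochrome, ferromanganese are positive (steel scrap = 0). Binding constraints: manganese, sulfur, silicon.
Solving gives x1 = 3.429, x2 = 1.055, x4 = 1.059.
Total cost: 0.37·3.429 + 3.49·1.055 + 2.38·1.059 = 7.4711.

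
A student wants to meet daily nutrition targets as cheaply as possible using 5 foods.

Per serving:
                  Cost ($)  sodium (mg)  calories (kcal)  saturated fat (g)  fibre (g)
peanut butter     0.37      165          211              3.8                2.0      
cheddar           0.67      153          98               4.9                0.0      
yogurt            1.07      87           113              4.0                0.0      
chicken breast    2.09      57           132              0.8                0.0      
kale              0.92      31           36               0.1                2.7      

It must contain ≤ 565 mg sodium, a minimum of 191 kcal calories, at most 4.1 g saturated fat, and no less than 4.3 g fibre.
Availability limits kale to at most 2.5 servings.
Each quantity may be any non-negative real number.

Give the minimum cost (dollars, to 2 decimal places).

Treat it as an LP. Let x1 = servings of peanut butter, x2 = servings of cheddar, x3 = servings of yogurt, x4 = servings of chicken breast, x5 = servings of kale.
Minimize 0.37x1 + 0.67x2 + 1.07x3 + 2.09x4 + 0.92x5 subject to:
  165x1 + 153x2 + 87x3 + 57x4 + 31x5 ≤ 565   (sodium)
  211x1 + 98x2 + 113x3 + 132x4 + 36x5 ≥ 191   (calories)
  3.8x1 + 4.9x2 + 4x3 + 0.8x4 + 0.1x5 ≤ 4.1   (saturated fat)
  2x1 + 2.7x5 ≥ 4.3   (fibre)
  x5 ≤ 2.5
  x1, x2, x3, x4, x5 ≥ 0.
The minimum-cost mix takes nothing from cheddar, yogurt, chicken breast — only peanut butter, kale. Binding constraints: saturated fat and fibre.
That vertex is x1 = 1.058, x5 = 0.8091.
Hence cost = 0.37·1.058 + 0.92·0.8091 = $1.1358.

$1.14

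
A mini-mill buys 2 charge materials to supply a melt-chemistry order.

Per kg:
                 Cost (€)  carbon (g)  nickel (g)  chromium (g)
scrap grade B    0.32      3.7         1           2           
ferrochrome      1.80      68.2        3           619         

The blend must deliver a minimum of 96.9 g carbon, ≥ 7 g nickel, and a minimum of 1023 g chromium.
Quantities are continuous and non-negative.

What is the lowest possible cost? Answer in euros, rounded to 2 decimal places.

€3.62

Let x1 = kg of scrap grade B, x2 = kg of ferrochrome.
min 0.32x1 + 1.8x2 s.t.:
  3.7x1 + 68.2x2 ≥ 96.9   (carbon)
  1x1 + 3x2 ≥ 7   (nickel)
  2x1 + 619x2 ≥ 1023   (chromium)
  x1, x2 ≥ 0.
Both inputs are positive at the optimum. The nickel and chromium requirements are met with equality.
Optimal quantities: scrap grade B = 2.062 kg, ferrochrome = 1.646 kg.
Total cost: 0.32·2.062 + 1.8·1.646 = 3.6226.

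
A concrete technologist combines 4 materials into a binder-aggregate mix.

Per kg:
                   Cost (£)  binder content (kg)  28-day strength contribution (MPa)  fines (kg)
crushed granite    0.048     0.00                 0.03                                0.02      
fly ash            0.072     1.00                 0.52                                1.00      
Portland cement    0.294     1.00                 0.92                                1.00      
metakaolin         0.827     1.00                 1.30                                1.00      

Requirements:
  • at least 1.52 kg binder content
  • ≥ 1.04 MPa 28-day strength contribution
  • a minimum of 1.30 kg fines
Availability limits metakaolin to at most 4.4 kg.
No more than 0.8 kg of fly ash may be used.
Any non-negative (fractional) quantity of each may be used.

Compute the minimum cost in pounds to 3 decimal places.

This is a linear program. Let x1 = kg of crushed granite, x2 = kg of fly ash, x3 = kg of Portland cement, x4 = kg of metakaolin.
Minimise 0.048x1 + 0.072x2 + 0.294x3 + 0.827x4 s.t.:
  1x2 + 1x3 + 1x4 ≥ 1.52   (binder content)
  0.03x1 + 0.52x2 + 0.92x3 + 1.3x4 ≥ 1.04   (28-day strength contribution)
  0.02x1 + 1x2 + 1x3 + 1x4 ≥ 1.3   (fines)
  x4 ≤ 4.4
  x2 ≤ 0.8
  x1, x2, x3, x4 ≥ 0.
The cheapest feasible vertex uses only fly ash, Portland cement; crushed granite, metakaolin are not used. Binding constraints: binder content and the fly ash cap.
That vertex is x2 = 0.8, x3 = 0.72.
Objective = 0.072·0.8 + 0.294·0.72 = 0.26928.

£0.269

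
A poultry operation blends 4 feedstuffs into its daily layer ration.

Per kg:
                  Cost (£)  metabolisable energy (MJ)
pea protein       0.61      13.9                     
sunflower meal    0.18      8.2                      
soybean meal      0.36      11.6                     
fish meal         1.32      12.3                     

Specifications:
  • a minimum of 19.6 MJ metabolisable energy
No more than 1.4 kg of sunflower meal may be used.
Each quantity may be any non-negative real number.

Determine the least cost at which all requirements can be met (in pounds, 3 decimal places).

Let x1 = kg of pea protein, x2 = kg of sunflower meal, x3 = kg of soybean meal, x4 = kg of fish meal.
min 0.61x1 + 0.18x2 + 0.36x3 + 1.32x4 subject to:
  13.9x1 + 8.2x2 + 11.6x3 + 12.3x4 ≥ 19.6   (metabolisable energy)
  x2 ≤ 1.4
  x1, x2, x3, x4 ≥ 0.
The cheapest feasible vertex uses only sunflower meal, soybean meal; pea protein, fish meal are not used. There the metabolisable energy and the sunflower meal cap constraints are tight.
Optimal quantities: sunflower meal = 1.4 kg, soybean meal = 0.7 kg.
Total cost: 0.18·1.4 + 0.36·0.7 = 0.50400.

£0.504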